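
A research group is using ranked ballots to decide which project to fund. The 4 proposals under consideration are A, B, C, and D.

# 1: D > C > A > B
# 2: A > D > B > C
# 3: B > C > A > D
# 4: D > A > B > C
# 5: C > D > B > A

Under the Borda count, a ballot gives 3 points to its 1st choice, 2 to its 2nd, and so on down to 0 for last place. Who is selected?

D

Borda scores:
  A: 1 + 3 + 1 + 2 + 0 = 7
  B: 0 + 1 + 3 + 1 + 1 = 6
  C: 2 + 0 + 2 + 0 + 3 = 7
  D: 3 + 2 + 0 + 3 + 2 = 10
D has the highest total.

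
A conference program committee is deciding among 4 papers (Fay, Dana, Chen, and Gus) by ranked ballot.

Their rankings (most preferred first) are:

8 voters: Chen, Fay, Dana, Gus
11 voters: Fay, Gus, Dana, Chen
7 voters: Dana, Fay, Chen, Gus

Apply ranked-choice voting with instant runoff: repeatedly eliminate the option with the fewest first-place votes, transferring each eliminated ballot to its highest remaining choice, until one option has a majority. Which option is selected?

Fay

Round 1: Fay 11, Chen 8, Dana 7, Gus 0. Gus has the fewest and is eliminated.
Round 2: Fay 11, Chen 8, Dana 7. Dana has the fewest and is eliminated.
Round 3: Fay 18, Chen 8. Fay has a majority.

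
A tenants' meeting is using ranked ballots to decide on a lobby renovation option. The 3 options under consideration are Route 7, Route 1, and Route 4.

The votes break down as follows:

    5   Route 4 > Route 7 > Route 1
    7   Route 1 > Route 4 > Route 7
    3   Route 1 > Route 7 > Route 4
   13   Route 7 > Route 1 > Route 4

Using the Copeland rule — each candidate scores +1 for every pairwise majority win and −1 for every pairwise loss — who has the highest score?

Route 7

Pairwise results:
  Route 7 vs Route 1: Route 7 wins 18–10.
  Route 7 vs Route 4: Route 7 wins 16–12.
  Route 1 vs Route 4: Route 1 wins 23–5.
Copeland scores (wins − losses):
  Route 7: 2 − 0 = 2
  Route 1: 1 − 1 = 0
  Route 4: 0 − 2 = -2
Route 7 has the best Copeland score.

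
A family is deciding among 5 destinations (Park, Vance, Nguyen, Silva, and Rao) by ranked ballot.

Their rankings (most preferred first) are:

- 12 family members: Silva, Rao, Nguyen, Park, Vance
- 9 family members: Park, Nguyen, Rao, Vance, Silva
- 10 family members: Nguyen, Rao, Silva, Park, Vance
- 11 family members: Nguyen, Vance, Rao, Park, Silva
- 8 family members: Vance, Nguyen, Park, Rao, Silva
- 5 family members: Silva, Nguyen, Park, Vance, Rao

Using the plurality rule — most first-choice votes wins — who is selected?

Nguyen

First-place vote totals:
  Park: 9
  Vance: 8
  Nguyen: 21
  Silva: 17
  Rao: 0
Nguyen has the most first-place votes.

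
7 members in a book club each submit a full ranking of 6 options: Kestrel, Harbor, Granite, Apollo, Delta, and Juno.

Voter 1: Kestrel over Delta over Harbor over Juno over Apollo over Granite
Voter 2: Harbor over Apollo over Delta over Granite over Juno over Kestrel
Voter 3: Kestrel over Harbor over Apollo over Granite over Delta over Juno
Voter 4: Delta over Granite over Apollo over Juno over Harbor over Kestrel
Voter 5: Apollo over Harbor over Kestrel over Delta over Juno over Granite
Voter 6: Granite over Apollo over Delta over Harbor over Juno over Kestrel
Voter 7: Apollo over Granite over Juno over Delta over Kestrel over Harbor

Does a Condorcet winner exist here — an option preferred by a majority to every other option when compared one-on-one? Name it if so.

Head-to-head results (7 voters total):
Kestrel vs Harbor: Harbor wins 4–3.
Kestrel vs Granite: Granite wins 4–3.
Kestrel vs Apollo: Apollo wins 5–2.
Kestrel vs Delta: Delta wins 4–3.
Kestrel vs Juno: Juno wins 4–3.
Harbor vs Granite: Harbor wins 4–3.
Harbor vs Apollo: Apollo wins 4–3.
Harbor vs Delta: Delta wins 4–3.
Harbor vs Juno: Harbor wins 5–2.
Granite vs Apollo: Apollo wins 5–2.
Granite vs Delta: Delta wins 4–3.
Granite vs Juno: Granite wins 5–2.
Apollo vs Delta: Apollo wins 5–2.
Apollo vs Juno: Apollo wins 6–1.
Delta vs Juno: Delta wins 6–1.
Apollo beats each rival — Kestrel (5–2), Harbor (4–3), Granite (5–2), Delta (5–2), Juno (6–1) — so Apollo is the Condorcet winner.

Apollo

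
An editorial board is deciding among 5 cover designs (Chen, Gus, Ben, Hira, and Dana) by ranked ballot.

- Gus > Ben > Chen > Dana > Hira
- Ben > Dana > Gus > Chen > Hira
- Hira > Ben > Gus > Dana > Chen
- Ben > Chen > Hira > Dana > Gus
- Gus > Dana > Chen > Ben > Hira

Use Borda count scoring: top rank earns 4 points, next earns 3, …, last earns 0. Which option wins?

Ben

Borda scores:
  Chen: 2 + 1 + 0 + 3 + 2 = 8
  Gus: 4 + 2 + 2 + 0 + 4 = 12
  Ben: 3 + 4 + 3 + 4 + 1 = 15
  Hira: 0 + 0 + 4 + 2 + 0 = 6
  Dana: 1 + 3 + 1 + 1 + 3 = 9
Ben has the highest total.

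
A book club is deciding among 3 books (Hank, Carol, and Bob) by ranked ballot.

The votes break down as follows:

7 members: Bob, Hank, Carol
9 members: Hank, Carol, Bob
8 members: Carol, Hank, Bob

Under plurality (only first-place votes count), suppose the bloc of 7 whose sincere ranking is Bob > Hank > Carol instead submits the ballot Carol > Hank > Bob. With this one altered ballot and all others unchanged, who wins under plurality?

First-place totals with the altered ballot: Hank 9, Carol 15, Bob 0.
The switch changes the winner from Hank to Carol.

Carol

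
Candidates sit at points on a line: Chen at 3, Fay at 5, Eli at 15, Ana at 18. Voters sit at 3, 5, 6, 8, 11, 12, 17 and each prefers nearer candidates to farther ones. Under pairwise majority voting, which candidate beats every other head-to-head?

With single-peaked preferences on a line, the Condorcet winner is the candidate closest to the median voter.
The median voter (position 8) is closest to Fay at 5.
Check: Fay vs Chen — voters closer to Fay: 6 of 7.

Fay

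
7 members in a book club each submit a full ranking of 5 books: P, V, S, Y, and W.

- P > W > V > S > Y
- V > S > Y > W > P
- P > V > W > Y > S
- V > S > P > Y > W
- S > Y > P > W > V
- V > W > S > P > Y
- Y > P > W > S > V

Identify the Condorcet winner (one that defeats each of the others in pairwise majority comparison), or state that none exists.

Head-to-head results (7 voters total):
P vs V: P wins 4–3.
P vs S: S wins 4–3.
P vs Y: P wins 4–3.
P vs W: P wins 5–2.
V vs S: V wins 5–2.
V vs Y: V wins 5–2.
V vs W: V wins 4–3.
S vs Y: S wins 5–2.
S vs W: W wins 4–3.
Y vs W: Y wins 4–3.
No candidate beats all others: P beats V beats S beats P, a majority cycle.

There is no Condorcet winner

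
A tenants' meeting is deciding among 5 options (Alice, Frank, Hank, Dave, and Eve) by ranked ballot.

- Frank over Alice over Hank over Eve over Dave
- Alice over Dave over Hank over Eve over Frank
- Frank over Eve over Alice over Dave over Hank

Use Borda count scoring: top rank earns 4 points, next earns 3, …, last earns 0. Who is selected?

Borda scores:
  Alice: 3 + 4 + 2 = 9
  Frank: 4 + 0 + 4 = 8
  Hank: 2 + 2 + 0 = 4
  Dave: 0 + 3 + 1 = 4
  Eve: 1 + 1 + 3 = 5
Alice has the highest total.

Alice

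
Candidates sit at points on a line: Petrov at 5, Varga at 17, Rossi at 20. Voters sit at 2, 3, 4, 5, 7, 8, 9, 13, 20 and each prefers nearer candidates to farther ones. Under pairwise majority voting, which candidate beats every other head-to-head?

Petrov

With single-peaked preferences on a line, the Condorcet winner is the candidate closest to the median voter.
The median voter (position 7) is closest to Petrov at 5.
Check: Petrov vs Varga — voters closer to Petrov: 7 of 9.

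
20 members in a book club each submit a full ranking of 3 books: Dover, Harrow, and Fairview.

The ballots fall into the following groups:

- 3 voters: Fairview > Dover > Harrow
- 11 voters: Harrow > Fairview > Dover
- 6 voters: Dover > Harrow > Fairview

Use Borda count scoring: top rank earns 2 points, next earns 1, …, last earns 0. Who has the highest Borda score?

Borda scores:
  Dover: 3·1 + 11·0 + 6·2 = 15
  Harrow: 3·0 + 11·2 + 6·1 = 28
  Fairview: 3·2 + 11·1 + 6·0 = 17
Harrow has the highest total.

Harrow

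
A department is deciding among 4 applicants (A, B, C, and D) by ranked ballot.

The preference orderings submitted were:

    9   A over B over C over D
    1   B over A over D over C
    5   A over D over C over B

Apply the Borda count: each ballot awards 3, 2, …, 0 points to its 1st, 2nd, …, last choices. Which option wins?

A

Borda scores:
  A: 9·3 + 2 + 5·3 = 44
  B: 9·2 + 3 + 5·0 = 21
  C: 9·1 + 0 + 5·1 = 14
  D: 9·0 + 1 + 5·2 = 11
A has the highest total.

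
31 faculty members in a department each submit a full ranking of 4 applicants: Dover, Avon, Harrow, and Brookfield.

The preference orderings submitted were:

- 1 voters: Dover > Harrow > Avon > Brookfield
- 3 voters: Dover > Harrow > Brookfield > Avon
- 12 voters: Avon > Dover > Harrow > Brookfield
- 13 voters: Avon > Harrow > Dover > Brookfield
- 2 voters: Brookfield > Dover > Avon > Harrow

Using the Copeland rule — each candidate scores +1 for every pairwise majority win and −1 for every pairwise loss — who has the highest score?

Pairwise results:
  Dover vs Avon: Avon wins 25–6.
  Dover vs Harrow: Dover wins 18–13.
  Dover vs Brookfield: Dover wins 29–2.
  Avon vs Harrow: Avon wins 27–4.
  Avon vs Brookfield: Avon wins 26–5.
  Harrow vs Brookfield: Harrow wins 29–2.
Copeland scores (wins − losses):
  Dover: 2 − 1 = 1
  Avon: 3 − 0 = 3
  Harrow: 1 − 2 = -1
  Brookfield: 0 − 3 = -3
Avon has the best Copeland score.

Avon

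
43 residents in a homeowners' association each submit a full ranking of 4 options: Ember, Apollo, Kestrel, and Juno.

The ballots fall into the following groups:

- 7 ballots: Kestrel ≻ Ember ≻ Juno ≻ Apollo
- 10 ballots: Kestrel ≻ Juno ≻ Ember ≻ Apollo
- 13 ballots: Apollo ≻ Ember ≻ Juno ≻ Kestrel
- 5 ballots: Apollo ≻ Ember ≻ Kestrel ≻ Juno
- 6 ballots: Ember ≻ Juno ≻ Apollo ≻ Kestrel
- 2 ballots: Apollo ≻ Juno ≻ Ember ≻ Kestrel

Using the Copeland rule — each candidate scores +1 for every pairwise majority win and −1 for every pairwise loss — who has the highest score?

Pairwise results:
  Ember vs Apollo: Ember wins 23–20.
  Ember vs Kestrel: Ember wins 26–17.
  Ember vs Juno: Ember wins 31–12.
  Apollo vs Kestrel: Apollo wins 26–17.
  Apollo vs Juno: Juno wins 23–20.
  Kestrel vs Juno: Kestrel wins 22–21.
Copeland scores (wins − losses):
  Ember: 3 − 0 = 3
  Apollo: 1 − 2 = -1
  Kestrel: 1 − 2 = -1
  Juno: 1 − 2 = -1
Ember has the best Copeland score.

Ember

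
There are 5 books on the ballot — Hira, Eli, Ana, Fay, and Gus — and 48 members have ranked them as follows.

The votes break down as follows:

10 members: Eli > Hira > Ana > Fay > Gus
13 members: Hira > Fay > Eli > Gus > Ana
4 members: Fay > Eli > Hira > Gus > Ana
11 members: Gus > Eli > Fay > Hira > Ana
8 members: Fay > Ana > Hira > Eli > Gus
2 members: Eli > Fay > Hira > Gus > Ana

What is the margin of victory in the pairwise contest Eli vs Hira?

6

Ballots ranking Eli above Hira: 10+4+11+2 = 27.
Ballots ranking Hira above Eli: 13+8 = 21.
Eli wins 27–21, a margin of 6.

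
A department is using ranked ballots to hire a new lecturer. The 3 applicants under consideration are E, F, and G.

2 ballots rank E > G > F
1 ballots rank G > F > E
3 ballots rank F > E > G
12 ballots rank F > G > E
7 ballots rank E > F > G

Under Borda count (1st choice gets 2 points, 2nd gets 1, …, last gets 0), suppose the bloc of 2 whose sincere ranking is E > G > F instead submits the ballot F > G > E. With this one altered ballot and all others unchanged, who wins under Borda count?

F

Borda totals with the altered ballot: E 17, F 42, G 16.
The winner is unchanged: still F.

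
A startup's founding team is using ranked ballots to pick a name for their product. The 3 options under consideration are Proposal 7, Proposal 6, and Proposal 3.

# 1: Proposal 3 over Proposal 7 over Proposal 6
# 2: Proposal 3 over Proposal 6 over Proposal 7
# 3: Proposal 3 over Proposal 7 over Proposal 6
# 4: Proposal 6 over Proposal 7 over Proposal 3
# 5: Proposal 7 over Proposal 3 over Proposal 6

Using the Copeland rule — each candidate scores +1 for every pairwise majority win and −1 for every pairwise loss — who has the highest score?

Pairwise results:
  Proposal 7 vs Proposal 6: Proposal 7 wins 3–2.
  Proposal 7 vs Proposal 3: Proposal 3 wins 3–2.
  Proposal 6 vs Proposal 3: Proposal 3 wins 4–1.
Copeland scores (wins − losses):
  Proposal 7: 1 − 1 = 0
  Proposal 6: 0 − 2 = -2
  Proposal 3: 2 − 0 = 2
Proposal 3 has the best Copeland score.

Proposal 3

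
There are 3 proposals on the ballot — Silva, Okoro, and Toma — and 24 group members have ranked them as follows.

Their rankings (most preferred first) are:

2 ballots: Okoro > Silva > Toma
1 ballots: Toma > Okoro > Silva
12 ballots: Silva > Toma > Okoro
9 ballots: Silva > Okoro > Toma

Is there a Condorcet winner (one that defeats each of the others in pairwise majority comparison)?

Head-to-head results (24 voters total):
Silva vs Okoro: Silva wins 21–3.
Silva vs Toma: Silva wins 23–1.
Okoro vs Toma: Toma wins 13–11.
Silva beats each rival — Okoro (21–3), Toma (23–1) — so Silva is the Condorcet winner.

Yes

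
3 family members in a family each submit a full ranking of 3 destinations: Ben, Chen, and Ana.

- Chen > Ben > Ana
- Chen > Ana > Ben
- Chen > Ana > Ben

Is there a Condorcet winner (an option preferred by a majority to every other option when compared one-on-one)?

Head-to-head results (3 voters total):
Ben vs Chen: Chen wins 3–0.
Ben vs Ana: Ana wins 2–1.
Chen vs Ana: Chen wins 3–0.
Chen beats each rival — Ben (3–0), Ana (3–0) — so Chen is the Condorcet winner.

Yes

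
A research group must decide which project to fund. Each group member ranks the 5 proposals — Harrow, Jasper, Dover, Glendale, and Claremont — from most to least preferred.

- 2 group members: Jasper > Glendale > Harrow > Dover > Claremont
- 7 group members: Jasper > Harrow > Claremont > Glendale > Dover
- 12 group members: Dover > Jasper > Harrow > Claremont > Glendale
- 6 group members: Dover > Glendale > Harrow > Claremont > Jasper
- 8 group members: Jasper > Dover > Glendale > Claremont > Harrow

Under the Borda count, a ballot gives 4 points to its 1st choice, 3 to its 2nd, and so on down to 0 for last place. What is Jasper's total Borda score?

Borda scores:
  Harrow: 2·2 + 7·3 + 12·2 + 6·2 + 8·0 = 61
  Jasper: 2·4 + 7·4 + 12·3 + 6·0 + 8·4 = 104
  Dover: 2·1 + 7·0 + 12·4 + 6·4 + 8·3 = 98
  Glendale: 2·3 + 7·1 + 12·0 + 6·3 + 8·2 = 47
  Claremont: 2·0 + 7·2 + 12·1 + 6·1 + 8·1 = 40

104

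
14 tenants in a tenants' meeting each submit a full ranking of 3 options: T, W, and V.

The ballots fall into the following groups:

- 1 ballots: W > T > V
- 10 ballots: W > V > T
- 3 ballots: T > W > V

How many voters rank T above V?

Ballots ranking T above V: 1+3 = 4.
Ballots ranking V above T: 10.
So 4 of 14 voters prefer T to V.

4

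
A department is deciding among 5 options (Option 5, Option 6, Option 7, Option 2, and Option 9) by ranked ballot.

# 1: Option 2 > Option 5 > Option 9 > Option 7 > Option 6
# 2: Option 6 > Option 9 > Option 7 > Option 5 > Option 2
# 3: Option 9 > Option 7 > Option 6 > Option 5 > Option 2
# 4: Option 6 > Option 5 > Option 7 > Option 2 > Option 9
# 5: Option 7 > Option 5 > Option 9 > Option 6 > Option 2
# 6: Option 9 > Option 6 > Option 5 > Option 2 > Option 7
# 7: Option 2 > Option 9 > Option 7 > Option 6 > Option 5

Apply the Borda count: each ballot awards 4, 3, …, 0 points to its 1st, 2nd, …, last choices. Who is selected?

Borda scores:
  Option 5: 3 + 1 + 1 + 3 + 3 + 2 + 0 = 13
  Option 6: 0 + 4 + 2 + 4 + 1 + 3 + 1 = 15
  Option 7: 1 + 2 + 3 + 2 + 4 + 0 + 2 = 14
  Option 2: 4 + 0 + 0 + 1 + 0 + 1 + 4 = 10
  Option 9: 2 + 3 + 4 + 0 + 2 + 4 + 3 = 18
Option 9 has the highest total.

Option 9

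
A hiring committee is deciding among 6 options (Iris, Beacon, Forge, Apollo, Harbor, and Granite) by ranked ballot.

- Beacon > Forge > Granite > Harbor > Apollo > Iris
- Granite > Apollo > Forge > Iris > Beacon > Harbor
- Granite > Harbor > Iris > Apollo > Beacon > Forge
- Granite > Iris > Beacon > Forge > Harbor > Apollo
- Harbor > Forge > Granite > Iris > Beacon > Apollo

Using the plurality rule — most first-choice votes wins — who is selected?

First-place vote totals:
  Iris: 0
  Beacon: 1
  Forge: 0
  Apollo: 0
  Harbor: 1
  Granite: 3
Granite has the most first-place votes.

Granite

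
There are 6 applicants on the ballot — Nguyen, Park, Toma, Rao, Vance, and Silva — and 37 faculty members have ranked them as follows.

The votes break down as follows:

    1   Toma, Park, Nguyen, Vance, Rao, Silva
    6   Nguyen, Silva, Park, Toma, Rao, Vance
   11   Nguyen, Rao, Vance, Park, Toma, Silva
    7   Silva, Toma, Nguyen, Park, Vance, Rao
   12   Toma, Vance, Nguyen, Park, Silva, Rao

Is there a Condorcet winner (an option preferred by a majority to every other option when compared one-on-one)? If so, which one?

Head-to-head results (37 voters total):
Nguyen vs Park: Nguyen wins 36–1.
Nguyen vs Toma: Toma wins 20–17.
Nguyen vs Rao: Nguyen wins 37–0.
Nguyen vs Vance: Nguyen wins 25–12.
Nguyen vs Silva: Nguyen wins 30–7.
Park vs Toma: Toma wins 20–17.
Park vs Rao: Park wins 26–11.
Park vs Vance: Vance wins 23–14.
Park vs Silva: Park wins 24–13.
Toma vs Rao: Toma wins 26–11.
Toma vs Vance: Toma wins 26–11.
Toma vs Silva: Toma wins 24–13.
Rao vs Vance: Vance wins 20–17.
Rao vs Silva: Silva wins 25–12.
Vance vs Silva: Vance wins 24–13.
Toma beats each rival — Nguyen (20–17), Park (20–17), Rao (26–11), Vance (26–11), Silva (24–13) — so Toma is the Condorcet winner.

Toma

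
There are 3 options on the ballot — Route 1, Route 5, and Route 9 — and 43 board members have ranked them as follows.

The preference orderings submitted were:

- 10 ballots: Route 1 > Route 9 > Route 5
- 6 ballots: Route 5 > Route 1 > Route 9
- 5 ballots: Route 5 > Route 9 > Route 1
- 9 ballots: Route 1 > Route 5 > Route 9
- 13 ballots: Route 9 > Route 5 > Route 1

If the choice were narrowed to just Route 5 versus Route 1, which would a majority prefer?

Ballots ranking Route 5 above Route 1: 6+5+13 = 24.
Ballots ranking Route 1 above Route 5: 10+9 = 19.
Route 5 wins the head-to-head, 24–19.

Route 5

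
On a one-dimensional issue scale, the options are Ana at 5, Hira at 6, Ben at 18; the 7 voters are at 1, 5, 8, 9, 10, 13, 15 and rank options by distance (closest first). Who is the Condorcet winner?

With single-peaked preferences on a line, the Condorcet winner is the candidate closest to the median voter.
The median voter (position 9) is closest to Hira at 6.
Check: Hira vs Ben — voters closer to Hira: 5 of 7.

Hira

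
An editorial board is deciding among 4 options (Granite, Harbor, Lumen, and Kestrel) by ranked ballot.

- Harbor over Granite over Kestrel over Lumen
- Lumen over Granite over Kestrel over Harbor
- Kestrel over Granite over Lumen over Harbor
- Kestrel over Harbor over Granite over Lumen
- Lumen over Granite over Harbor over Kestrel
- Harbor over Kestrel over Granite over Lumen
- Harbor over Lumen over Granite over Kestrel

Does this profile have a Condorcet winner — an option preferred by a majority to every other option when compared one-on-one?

Yes

Head-to-head results (7 voters total):
Granite vs Harbor: Harbor wins 4–3.
Granite vs Lumen: Granite wins 4–3.
Granite vs Kestrel: Granite wins 4–3.
Harbor vs Lumen: Harbor wins 4–3.
Harbor vs Kestrel: Harbor wins 4–3.
Lumen vs Kestrel: Kestrel wins 4–3.
Harbor beats each rival — Granite (4–3), Lumen (4–3), Kestrel (4–3) — so Harbor is the Condorcet winner.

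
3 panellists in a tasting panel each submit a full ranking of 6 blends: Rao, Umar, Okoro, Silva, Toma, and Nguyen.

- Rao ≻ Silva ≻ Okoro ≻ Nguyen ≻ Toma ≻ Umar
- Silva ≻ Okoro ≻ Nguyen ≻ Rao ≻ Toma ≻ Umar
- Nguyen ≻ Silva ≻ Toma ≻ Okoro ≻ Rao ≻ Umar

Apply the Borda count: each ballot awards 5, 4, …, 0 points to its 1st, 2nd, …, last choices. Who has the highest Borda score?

Silva

Borda scores:
  Rao: 5 + 2 + 1 = 8
  Umar: 0 + 0 + 0 = 0
  Okoro: 3 + 4 + 2 = 9
  Silva: 4 + 5 + 4 = 13
  Toma: 1 + 1 + 3 = 5
  Nguyen: 2 + 3 + 5 = 10
Silva has the highest total.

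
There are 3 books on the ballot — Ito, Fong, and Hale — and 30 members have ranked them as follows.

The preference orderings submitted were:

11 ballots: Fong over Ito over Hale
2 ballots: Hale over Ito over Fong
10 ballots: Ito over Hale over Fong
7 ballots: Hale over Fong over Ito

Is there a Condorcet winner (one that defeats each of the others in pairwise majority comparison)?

Head-to-head results (30 voters total):
Ito vs Fong: Fong wins 18–12.
Ito vs Hale: Ito wins 21–9.
Fong vs Hale: Hale wins 19–11.
No candidate beats all others: Ito beats Hale beats Fong beats Ito, a majority cycle.

No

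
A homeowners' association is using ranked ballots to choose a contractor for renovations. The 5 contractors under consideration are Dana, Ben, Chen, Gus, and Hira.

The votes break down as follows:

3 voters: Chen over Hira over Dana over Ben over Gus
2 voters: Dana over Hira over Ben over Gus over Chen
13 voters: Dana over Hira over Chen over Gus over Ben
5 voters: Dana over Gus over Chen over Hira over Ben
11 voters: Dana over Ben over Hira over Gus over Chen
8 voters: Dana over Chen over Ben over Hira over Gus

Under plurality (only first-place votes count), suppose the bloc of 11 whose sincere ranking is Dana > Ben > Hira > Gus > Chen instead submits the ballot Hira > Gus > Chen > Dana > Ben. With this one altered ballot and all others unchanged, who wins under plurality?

Dana

First-place totals with the altered ballot: Dana 28, Ben 0, Chen 3, Gus 0, Hira 11.
The winner is unchanged: still Dana.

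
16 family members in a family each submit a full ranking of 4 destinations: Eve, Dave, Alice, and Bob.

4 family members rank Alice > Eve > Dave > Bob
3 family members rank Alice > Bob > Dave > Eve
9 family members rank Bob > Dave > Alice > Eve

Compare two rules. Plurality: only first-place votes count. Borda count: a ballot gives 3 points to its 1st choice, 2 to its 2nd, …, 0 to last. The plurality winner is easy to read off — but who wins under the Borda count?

Plurality first-place counts: Eve 0, Dave 0, Alice 7, Bob 9 → Bob.
Borda totals: Eve 8, Dave 25, Alice 30, Bob 33 → Bob.

Bob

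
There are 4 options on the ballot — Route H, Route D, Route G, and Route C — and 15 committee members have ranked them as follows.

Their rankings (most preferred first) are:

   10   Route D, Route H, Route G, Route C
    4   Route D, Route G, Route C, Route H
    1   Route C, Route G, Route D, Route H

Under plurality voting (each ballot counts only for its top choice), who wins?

Route D

First-place vote totals:
  Route H: 0
  Route D: 14
  Route G: 0
  Route C: 1
Route D has the most first-place votes.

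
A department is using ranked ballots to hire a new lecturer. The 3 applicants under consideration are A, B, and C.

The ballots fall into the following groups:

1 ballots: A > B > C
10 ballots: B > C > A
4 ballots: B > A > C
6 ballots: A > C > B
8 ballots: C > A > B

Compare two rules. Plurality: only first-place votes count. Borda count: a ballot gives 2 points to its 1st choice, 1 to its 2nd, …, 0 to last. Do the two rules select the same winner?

Plurality first-place counts: A 7, B 14, C 8 → B.
Borda totals: A 26, B 29, C 32 → C.
The two rules disagree: plurality picks B, Borda picks C.

No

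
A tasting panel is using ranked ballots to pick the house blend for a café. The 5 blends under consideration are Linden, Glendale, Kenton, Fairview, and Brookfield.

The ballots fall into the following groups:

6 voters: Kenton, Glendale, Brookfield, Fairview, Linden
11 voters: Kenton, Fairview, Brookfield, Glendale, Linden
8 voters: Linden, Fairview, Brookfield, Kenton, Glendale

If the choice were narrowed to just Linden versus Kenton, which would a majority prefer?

Ballots ranking Linden above Kenton: 8.
Ballots ranking Kenton above Linden: 6+11 = 17.
Kenton wins the head-to-head, 17–8.

Kenton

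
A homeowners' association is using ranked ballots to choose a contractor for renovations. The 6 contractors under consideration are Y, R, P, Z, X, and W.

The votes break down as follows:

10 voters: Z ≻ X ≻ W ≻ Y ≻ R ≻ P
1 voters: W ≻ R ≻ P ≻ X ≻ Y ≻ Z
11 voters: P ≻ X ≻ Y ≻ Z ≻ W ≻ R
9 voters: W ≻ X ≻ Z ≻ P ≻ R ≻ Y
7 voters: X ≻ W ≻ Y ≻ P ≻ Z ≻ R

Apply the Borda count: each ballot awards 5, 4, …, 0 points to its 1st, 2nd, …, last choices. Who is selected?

Borda scores:
  Y: 10·2 + 1 + 11·3 + 9·0 + 7·3 = 75
  R: 10·1 + 4 + 11·0 + 9·1 + 7·0 = 23
  P: 10·0 + 3 + 11·5 + 9·2 + 7·2 = 90
  Z: 10·5 + 0 + 11·2 + 9·3 + 7·1 = 106
  X: 10·4 + 2 + 11·4 + 9·4 + 7·5 = 157
  W: 10·3 + 5 + 11·1 + 9·5 + 7·4 = 119
X has the highest total.

X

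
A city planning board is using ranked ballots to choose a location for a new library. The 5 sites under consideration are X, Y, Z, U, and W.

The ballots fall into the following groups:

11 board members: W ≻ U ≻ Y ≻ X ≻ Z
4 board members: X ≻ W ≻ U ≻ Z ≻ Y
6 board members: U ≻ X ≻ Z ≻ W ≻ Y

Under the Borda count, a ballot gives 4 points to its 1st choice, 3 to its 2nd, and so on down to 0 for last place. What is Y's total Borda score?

22

Borda scores:
  X: 11·1 + 4·4 + 6·3 = 45
  Y: 11·2 + 4·0 + 6·0 = 22
  Z: 11·0 + 4·1 + 6·2 = 16
  U: 11·3 + 4·2 + 6·4 = 65
  W: 11·4 + 4·3 + 6·1 = 62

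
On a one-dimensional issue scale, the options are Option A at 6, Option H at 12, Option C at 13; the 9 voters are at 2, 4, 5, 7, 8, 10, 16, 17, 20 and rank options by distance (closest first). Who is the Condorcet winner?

With single-peaked preferences on a line, the Condorcet winner is the candidate closest to the median voter.
The median voter (position 8) is closest to Option A at 6.
Check: Option A vs Option C — voters closer to Option A: 5 of 9.

Option A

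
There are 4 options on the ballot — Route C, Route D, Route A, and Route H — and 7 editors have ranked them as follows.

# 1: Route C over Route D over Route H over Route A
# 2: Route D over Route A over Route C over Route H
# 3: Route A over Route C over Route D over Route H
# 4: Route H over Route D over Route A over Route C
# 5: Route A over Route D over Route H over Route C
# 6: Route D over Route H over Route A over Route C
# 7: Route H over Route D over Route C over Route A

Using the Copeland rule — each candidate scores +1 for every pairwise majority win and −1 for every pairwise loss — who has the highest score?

Pairwise results:
  Route C vs Route D: Route D wins 5–2.
  Route C vs Route A: Route A wins 5–2.
  Route C vs Route H: Route H wins 4–3.
  Route D vs Route A: Route D wins 5–2.
  Route D vs Route H: Route D wins 5–2.
  Route A vs Route H: Route H wins 4–3.
Copeland scores (wins − losses):
  Route C: 0 − 3 = -3
  Route D: 3 − 0 = 3
  Route A: 1 − 2 = -1
  Route H: 2 − 1 = 1
Route D has the best Copeland score.

Route D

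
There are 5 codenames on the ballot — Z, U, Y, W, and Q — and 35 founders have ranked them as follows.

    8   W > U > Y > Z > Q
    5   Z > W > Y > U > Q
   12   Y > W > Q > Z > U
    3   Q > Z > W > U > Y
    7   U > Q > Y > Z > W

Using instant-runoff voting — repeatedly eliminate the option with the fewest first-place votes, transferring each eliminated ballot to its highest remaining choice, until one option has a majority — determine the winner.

Y

Round 1: Y 12, W 8, U 7, Z 5, Q 3. Q has the fewest and is eliminated.
Round 2: Y 12, Z 8, W 8, U 7. U has the fewest and is eliminated.
Round 3: Y 19, Z 8, W 8. Y has a majority.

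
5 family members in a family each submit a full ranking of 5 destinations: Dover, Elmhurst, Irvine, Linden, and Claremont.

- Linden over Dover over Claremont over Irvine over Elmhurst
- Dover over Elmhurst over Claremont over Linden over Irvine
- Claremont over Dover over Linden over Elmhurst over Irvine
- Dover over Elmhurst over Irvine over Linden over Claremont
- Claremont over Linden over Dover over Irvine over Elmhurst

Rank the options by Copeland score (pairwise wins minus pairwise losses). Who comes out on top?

Dover

Pairwise results:
  Dover vs Elmhurst: Dover wins 5–0.
  Dover vs Irvine: Dover wins 5–0.
  Dover vs Linden: Dover wins 3–2.
  Dover vs Claremont: Dover wins 3–2.
  Elmhurst vs Irvine: Elmhurst wins 3–2.
  Elmhurst vs Linden: Linden wins 3–2.
  Elmhurst vs Claremont: Claremont wins 3–2.
  Irvine vs Linden: Linden wins 4–1.
  Irvine vs Claremont: Claremont wins 4–1.
  Linden vs Claremont: Claremont wins 3–2.
Copeland scores (wins − losses):
  Dover: 4 − 0 = 4
  Elmhurst: 1 − 3 = -2
  Irvine: 0 − 4 = -4
  Linden: 2 − 2 = 0
  Claremont: 3 − 1 = 2
Dover has the best Copeland score.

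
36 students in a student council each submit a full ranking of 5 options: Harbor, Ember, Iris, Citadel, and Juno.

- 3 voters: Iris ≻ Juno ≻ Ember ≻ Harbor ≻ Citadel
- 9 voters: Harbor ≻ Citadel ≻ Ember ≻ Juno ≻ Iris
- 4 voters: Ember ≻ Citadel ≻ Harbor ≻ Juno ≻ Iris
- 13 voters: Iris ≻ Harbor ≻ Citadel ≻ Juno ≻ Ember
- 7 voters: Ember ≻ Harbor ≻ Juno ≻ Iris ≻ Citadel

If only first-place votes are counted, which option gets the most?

First-place vote totals:
  Harbor: 9
  Ember: 11
  Iris: 16
  Citadel: 0
  Juno: 0
Iris has the most first-place votes.

Iris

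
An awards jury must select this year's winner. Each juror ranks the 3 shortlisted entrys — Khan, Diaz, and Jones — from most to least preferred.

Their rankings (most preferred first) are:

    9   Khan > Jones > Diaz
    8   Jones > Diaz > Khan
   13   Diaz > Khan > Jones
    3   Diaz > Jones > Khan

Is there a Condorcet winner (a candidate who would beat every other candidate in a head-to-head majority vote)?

Head-to-head results (33 voters total):
Khan vs Diaz: Diaz wins 24–9.
Khan vs Jones: Khan wins 22–11.
Diaz vs Jones: Jones wins 17–16.
No candidate beats all others: Khan beats Jones beats Diaz beats Khan, a majority cycle.

No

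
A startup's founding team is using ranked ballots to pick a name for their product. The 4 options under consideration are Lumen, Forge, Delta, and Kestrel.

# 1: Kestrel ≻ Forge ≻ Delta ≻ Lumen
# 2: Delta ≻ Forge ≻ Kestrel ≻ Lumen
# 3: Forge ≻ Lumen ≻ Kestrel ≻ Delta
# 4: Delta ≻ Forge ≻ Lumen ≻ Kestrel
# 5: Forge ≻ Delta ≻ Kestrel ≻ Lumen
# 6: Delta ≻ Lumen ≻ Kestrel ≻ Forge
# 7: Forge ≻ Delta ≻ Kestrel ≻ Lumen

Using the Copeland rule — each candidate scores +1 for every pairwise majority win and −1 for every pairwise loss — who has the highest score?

Forge

Pairwise results:
  Lumen vs Forge: Forge wins 6–1.
  Lumen vs Delta: Delta wins 6–1.
  Lumen vs Kestrel: Kestrel wins 4–3.
  Forge vs Delta: Forge wins 4–3.
  Forge vs Kestrel: Forge wins 5–2.
  Delta vs Kestrel: Delta wins 5–2.
Copeland scores (wins − losses):
  Lumen: 0 − 3 = -3
  Forge: 3 − 0 = 3
  Delta: 2 − 1 = 1
  Kestrel: 1 − 2 = -1
Forge has the best Copeland score.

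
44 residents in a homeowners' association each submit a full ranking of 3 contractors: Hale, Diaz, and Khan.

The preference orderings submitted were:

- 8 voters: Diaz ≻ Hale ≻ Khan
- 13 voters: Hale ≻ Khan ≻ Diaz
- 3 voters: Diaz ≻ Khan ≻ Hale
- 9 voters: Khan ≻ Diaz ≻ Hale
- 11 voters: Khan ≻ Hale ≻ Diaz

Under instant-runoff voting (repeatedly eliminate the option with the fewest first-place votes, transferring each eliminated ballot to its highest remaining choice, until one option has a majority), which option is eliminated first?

Diaz

Round 1: Khan 20, Hale 13, Diaz 11. Diaz has the fewest and is eliminated.
Round 2: Khan 23, Hale 21. Khan has a majority.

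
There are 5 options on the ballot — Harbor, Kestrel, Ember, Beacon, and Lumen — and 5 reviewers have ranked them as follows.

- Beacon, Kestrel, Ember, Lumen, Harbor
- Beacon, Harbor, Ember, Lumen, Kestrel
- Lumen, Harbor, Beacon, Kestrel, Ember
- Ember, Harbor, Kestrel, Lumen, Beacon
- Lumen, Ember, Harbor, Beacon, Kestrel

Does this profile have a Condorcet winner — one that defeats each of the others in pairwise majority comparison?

No

Head-to-head results (5 voters total):
Harbor vs Kestrel: Harbor wins 4–1.
Harbor vs Ember: Ember wins 3–2.
Harbor vs Beacon: Harbor wins 3–2.
Harbor vs Lumen: Lumen wins 3–2.
Kestrel vs Ember: Ember wins 3–2.
Kestrel vs Beacon: Beacon wins 4–1.
Kestrel vs Lumen: Lumen wins 3–2.
Ember vs Beacon: Beacon wins 3–2.
Ember vs Lumen: Ember wins 3–2.
Beacon vs Lumen: Lumen wins 3–2.
No candidate beats all others: Harbor beats Beacon beats Ember beats Harbor, a majority cycle.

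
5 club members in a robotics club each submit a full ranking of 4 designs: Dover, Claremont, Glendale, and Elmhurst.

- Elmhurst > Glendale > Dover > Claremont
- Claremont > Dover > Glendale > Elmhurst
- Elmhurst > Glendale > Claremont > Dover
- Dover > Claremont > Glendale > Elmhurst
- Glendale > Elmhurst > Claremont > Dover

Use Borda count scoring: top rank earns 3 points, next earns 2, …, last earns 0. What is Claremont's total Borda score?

Borda scores:
  Dover: 1 + 2 + 0 + 3 + 0 = 6
  Claremont: 0 + 3 + 1 + 2 + 1 = 7
  Glendale: 2 + 1 + 2 + 1 + 3 = 9
  Elmhurst: 3 + 0 + 3 + 0 + 2 = 8

7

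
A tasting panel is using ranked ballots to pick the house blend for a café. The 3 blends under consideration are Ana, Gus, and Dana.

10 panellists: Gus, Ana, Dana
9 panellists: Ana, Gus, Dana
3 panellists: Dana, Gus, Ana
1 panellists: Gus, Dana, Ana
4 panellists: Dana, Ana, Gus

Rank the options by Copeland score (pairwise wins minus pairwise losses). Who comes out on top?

Pairwise results:
  Ana vs Gus: Gus wins 14–13.
  Ana vs Dana: Ana wins 19–8.
  Gus vs Dana: Gus wins 20–7.
Copeland scores (wins − losses):
  Ana: 1 − 1 = 0
  Gus: 2 − 0 = 2
  Dana: 0 − 2 = -2
Gus has the best Copeland score.

Gus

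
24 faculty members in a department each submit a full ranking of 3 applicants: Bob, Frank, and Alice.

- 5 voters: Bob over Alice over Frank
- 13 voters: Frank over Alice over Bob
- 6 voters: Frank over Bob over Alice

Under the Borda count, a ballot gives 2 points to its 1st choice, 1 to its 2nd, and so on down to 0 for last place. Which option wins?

Borda scores:
  Bob: 5·2 + 13·0 + 6·1 = 16
  Frank: 5·0 + 13·2 + 6·2 = 38
  Alice: 5·1 + 13·1 + 6·0 = 18
Frank has the highest total.

Frank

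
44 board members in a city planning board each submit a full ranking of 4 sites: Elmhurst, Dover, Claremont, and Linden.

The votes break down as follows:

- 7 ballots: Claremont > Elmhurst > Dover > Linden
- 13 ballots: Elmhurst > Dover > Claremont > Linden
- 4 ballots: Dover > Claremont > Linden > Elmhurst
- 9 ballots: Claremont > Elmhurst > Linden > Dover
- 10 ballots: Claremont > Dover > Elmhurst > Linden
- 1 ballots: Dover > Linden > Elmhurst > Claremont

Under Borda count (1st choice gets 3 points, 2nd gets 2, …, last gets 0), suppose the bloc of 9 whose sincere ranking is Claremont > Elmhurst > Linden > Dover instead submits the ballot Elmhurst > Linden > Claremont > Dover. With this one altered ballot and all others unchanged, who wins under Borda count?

Borda totals with the altered ballot: Elmhurst 91, Dover 68, Claremont 81, Linden 24.
The switch changes the winner from Claremont to Elmhurst.

Elmhurst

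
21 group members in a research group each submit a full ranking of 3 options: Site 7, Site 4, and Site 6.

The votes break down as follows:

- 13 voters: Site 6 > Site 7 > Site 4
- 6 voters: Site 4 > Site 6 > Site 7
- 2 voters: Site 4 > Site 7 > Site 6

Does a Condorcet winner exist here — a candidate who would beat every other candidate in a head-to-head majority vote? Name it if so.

Site 6

Head-to-head results (21 voters total):
Site 7 vs Site 4: Site 7 wins 13–8.
Site 7 vs Site 6: Site 6 wins 19–2.
Site 4 vs Site 6: Site 6 wins 13–8.
Site 6 beats each rival — Site 7 (19–2), Site 4 (13–8) — so Site 6 is the Condorcet winner.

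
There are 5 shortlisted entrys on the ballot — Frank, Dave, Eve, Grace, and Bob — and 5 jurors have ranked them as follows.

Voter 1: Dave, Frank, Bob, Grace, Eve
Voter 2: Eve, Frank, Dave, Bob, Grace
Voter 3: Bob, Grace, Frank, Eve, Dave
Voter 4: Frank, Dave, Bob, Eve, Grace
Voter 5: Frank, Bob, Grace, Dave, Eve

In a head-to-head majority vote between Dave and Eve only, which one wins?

Ballots ranking Dave above Eve: 3.
Ballots ranking Eve above Dave: 2.
Dave wins the head-to-head, 3–2.

Dave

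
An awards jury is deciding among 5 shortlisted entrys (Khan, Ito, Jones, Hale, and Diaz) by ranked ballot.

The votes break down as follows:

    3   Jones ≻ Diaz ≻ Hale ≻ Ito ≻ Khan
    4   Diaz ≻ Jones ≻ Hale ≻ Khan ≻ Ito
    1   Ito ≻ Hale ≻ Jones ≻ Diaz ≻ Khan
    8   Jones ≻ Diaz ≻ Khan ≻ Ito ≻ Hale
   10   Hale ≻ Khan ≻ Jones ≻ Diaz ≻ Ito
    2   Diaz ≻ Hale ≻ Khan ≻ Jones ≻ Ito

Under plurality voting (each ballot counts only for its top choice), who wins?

Jones

First-place vote totals:
  Khan: 0
  Ito: 1
  Jones: 11
  Hale: 10
  Diaz: 6
Jones has the most first-place votes.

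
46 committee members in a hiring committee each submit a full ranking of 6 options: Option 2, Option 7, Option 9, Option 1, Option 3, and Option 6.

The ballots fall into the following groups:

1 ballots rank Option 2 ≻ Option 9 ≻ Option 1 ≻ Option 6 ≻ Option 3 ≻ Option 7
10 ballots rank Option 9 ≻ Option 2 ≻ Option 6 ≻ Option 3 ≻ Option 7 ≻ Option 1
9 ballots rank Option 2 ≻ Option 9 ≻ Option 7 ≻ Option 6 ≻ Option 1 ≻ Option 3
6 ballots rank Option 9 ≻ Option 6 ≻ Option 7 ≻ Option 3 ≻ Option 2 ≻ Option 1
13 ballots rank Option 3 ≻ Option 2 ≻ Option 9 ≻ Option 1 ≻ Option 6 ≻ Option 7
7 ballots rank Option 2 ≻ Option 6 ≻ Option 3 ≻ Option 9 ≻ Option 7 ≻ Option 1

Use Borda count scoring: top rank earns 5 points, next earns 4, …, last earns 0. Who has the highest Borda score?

Borda scores:
  Option 2: 5 + 10·4 + 9·5 + 6·1 + 13·4 + 7·5 = 183
  Option 7: 0 + 10·1 + 9·3 + 6·3 + 13·0 + 7·1 = 62
  Option 9: 4 + 10·5 + 9·4 + 6·5 + 13·3 + 7·2 = 173
  Option 1: 3 + 10·0 + 9·1 + 6·0 + 13·2 + 7·0 = 38
  Option 3: 1 + 10·2 + 9·0 + 6·2 + 13·5 + 7·3 = 119
  Option 6: 2 + 10·3 + 9·2 + 6·4 + 13·1 + 7·4 = 115
Option 2 has the highest total.

Option 2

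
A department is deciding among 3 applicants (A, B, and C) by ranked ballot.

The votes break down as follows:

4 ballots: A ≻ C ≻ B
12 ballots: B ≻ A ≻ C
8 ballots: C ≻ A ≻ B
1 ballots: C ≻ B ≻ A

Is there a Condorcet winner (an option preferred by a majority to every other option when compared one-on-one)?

Head-to-head results (25 voters total):
A vs B: B wins 13–12.
A vs C: A wins 16–9.
B vs C: C wins 13–12.
No candidate beats all others: A beats C beats B beats A, a majority cycle.

No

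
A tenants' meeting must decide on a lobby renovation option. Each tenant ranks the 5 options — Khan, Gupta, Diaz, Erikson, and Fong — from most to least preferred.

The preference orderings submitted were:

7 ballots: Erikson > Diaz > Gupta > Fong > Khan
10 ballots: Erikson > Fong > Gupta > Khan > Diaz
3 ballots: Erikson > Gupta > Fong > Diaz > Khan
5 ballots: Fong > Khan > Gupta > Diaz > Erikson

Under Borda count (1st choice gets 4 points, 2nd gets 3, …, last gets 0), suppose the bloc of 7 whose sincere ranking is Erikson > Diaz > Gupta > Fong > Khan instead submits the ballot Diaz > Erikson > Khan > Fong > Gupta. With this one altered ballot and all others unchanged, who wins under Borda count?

Erikson

Borda totals with the altered ballot: Khan 39, Gupta 39, Diaz 36, Erikson 73, Fong 63.
The winner is unchanged: still Erikson.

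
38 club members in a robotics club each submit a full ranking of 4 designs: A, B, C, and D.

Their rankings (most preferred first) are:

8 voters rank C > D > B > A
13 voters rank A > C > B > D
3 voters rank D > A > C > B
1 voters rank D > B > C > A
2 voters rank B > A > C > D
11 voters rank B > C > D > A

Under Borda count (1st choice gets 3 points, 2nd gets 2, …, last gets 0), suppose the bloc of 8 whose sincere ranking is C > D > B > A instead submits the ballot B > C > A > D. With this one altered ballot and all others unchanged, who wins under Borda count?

Borda totals with the altered ballot: A 57, B 78, C 70, D 23.
The switch changes the winner from C to B.

B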